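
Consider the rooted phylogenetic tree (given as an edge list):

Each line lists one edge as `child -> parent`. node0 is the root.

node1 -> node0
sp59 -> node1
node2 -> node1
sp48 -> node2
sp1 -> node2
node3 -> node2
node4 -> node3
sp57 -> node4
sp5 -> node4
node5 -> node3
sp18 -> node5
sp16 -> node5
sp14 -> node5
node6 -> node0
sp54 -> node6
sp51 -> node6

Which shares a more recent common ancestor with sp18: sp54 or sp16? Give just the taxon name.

The MRCA of sp18 and sp16 subtends (sp18,sp16,sp14) (3 taxa).
The MRCA of sp18 and sp54 is the root, subtending the entire tree (10 taxa).
The first is nested inside the second, so sp18 shares a more recent common ancestor with sp16.

sp16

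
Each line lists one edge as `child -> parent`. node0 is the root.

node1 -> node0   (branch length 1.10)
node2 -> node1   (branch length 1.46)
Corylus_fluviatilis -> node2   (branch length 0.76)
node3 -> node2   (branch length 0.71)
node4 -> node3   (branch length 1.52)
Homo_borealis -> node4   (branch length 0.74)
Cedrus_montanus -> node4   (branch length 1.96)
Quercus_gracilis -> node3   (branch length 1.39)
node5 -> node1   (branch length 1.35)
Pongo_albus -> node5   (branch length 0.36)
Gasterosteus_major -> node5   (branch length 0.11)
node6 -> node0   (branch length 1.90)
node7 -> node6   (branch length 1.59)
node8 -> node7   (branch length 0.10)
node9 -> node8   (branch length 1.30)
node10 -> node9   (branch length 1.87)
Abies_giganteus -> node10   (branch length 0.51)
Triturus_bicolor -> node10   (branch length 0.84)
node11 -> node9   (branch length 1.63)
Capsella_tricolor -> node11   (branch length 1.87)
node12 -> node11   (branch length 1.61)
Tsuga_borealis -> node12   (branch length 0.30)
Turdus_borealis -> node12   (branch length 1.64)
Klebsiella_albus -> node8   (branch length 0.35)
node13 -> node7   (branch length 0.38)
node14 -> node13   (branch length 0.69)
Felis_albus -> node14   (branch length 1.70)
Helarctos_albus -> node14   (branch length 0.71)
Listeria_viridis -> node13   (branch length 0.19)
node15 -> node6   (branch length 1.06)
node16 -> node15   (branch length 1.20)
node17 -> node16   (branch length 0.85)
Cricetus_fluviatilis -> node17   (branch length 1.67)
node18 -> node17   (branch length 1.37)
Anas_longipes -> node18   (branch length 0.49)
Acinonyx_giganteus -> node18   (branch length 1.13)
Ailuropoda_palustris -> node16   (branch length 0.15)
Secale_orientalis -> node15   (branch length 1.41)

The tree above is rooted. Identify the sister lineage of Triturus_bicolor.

Abies_giganteus

Triturus_bicolor attaches to the tree at the node subtending (Abies_giganteus,Triturus_bicolor).
The other lineage descending from that same node — the sister group — is the single tip Abies_giganteus.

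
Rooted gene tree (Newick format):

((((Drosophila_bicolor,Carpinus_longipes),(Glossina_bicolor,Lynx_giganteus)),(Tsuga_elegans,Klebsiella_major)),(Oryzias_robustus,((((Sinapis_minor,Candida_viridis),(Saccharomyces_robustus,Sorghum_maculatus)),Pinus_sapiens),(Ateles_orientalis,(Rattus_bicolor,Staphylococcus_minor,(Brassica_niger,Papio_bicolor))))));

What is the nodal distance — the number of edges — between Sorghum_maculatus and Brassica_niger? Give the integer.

The MRCA of Sorghum_maculatus and Brassica_niger is the node subtending ((((Sinapis_minor,Candida_viridis),(Saccharomyces_robustus,Sorghum_maculatus)),Pinus_sapiens),(Ateles_orientalis,(Rattus_bicolor,Staphylococcus_minor,(Brassica_niger,Papio_bicolor)))).
From Sorghum_maculatus up to that node: 4 branches. From Brassica_niger up to the same node: 4 branches. Total: 4 + 4 = 8.

8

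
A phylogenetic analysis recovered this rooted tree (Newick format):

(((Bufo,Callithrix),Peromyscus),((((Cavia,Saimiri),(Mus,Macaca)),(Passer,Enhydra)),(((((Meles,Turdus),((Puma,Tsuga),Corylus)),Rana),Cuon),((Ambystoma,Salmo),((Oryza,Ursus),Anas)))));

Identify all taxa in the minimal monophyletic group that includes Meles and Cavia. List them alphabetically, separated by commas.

Tracing Meles: it sits inside (Meles,Turdus).
Tracing Cavia: it sits inside (Cavia,Saimiri).
The smallest clade enclosing both is ((((Cavia,Saimiri),(Mus,Macaca)),(Passer,Enhydra)),(((((Meles,Turdus),((Puma,Tsuga),Corylus)),Rana),Cuon),((Ambystoma,Salmo),((Oryza,Ursus),Anas)))); the answer is its 18 terminal taxa in alphabetical order.

Ambystoma, Anas, Cavia, Corylus, Cuon, Enhydra, Macaca, Meles, Mus, Oryza, Passer, Puma, Rana, Saimiri, Salmo, Tsuga, Turdus, Ursus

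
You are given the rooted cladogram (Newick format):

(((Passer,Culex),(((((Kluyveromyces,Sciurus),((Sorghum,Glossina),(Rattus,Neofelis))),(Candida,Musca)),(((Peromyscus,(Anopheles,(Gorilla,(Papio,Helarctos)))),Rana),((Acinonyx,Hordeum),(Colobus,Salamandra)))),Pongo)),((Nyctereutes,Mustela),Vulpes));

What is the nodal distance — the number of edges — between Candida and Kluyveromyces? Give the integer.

The MRCA of Candida and Kluyveromyces is the node subtending (((Kluyveromyces,Sciurus),((Sorghum,Glossina),(Rattus,Neofelis))),(Candida,Musca)).
From Candida up to that node: 2 branches. From Kluyveromyces up to the same node: 3 branches. Total: 2 + 3 = 5.

5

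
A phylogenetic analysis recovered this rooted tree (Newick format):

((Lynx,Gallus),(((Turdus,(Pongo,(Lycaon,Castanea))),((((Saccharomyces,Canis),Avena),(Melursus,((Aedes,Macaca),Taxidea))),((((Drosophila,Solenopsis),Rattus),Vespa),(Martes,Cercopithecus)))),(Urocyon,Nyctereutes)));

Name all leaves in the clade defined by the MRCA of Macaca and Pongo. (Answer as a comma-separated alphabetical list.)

Aedes, Avena, Canis, Castanea, Cercopithecus, Drosophila, Lycaon, Macaca, Martes, Melursus, Pongo, Rattus, Saccharomyces, Solenopsis, Taxidea, Turdus, Vespa

Tracing Macaca: it sits inside (Aedes,Macaca).
Tracing Pongo: it sits inside (Pongo,(Lycaon,Castanea)).
The smallest clade enclosing both is ((Turdus,(Pongo,(Lycaon,Castanea))),((((Saccharomyces,Canis),Avena),(Melursus,((Aedes,Macaca),Taxidea))),((((Drosophila,Solenopsis),Rattus),Vespa),(Martes,Cercopithecus)))); the answer is its 17 terminal taxa in alphabetical order.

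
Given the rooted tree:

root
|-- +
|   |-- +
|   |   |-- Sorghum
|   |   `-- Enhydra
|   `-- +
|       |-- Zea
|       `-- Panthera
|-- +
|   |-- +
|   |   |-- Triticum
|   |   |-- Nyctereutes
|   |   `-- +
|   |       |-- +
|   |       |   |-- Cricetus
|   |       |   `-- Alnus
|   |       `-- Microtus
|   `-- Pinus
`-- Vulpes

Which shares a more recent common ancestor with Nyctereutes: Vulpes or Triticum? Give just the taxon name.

The MRCA of Nyctereutes and Triticum subtends (Triticum,Nyctereutes,((Cricetus,Alnus),Microtus)) (5 taxa).
The MRCA of Nyctereutes and Vulpes is the root, subtending the entire tree (11 taxa).
The first is nested inside the second, so Nyctereutes shares a more recent common ancestor with Triticum.

Triticum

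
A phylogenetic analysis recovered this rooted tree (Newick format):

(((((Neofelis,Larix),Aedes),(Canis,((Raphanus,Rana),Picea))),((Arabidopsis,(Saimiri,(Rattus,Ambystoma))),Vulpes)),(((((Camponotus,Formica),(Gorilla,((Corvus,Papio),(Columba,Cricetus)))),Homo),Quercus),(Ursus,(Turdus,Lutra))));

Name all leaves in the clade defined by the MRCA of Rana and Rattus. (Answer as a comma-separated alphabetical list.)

Aedes, Ambystoma, Arabidopsis, Canis, Larix, Neofelis, Picea, Rana, Raphanus, Rattus, Saimiri, Vulpes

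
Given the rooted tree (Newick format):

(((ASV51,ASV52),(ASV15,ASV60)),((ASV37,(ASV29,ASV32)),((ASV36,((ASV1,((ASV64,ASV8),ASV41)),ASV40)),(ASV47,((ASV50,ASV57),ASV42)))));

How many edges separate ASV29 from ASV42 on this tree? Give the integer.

7

The MRCA of ASV29 and ASV42 is the node subtending ((ASV37,(ASV29,ASV32)),((ASV36,((ASV1,((ASV64,ASV8),ASV41)),ASV40)),(ASV47,((ASV50,ASV57),ASV42)))).
From ASV29 up to that node: 3 branches. From ASV42 up to the same node: 4 branches. Total: 3 + 4 = 7.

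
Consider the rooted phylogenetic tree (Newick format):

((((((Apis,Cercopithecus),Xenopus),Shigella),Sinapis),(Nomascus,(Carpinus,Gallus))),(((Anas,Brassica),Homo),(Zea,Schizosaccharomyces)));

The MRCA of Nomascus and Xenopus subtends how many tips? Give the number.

The MRCA of Nomascus and Xenopus is the node subtending (((((Apis,Cercopithecus),Xenopus),Shigella),Sinapis),(Nomascus,(Carpinus,Gallus))).
That clade contains 8 terminal taxa: Apis, Carpinus, Cercopithecus, Gallus, Nomascus, Shigella, Sinapis, Xenopus.

8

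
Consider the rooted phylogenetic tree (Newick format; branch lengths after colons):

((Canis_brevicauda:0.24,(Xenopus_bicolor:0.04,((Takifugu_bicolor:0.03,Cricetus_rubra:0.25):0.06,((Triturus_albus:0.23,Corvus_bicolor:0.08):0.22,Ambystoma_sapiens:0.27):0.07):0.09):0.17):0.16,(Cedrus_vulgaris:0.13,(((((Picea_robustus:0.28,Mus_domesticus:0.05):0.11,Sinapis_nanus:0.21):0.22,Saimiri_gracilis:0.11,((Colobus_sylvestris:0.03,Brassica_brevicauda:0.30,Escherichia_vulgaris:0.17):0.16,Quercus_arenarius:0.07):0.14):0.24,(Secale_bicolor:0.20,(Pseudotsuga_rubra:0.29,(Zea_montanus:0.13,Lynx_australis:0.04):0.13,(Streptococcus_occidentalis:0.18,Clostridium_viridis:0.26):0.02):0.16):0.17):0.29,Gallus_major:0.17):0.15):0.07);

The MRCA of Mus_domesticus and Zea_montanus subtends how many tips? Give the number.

14

The MRCA of Mus_domesticus and Zea_montanus is the node subtending ((((Picea_robustus,Mus_domesticus),Sinapis_nanus),Saimiri_gracilis,((Colobus_sylvestris,Brassica_brevicauda,Escherichia_vulgaris),Quercus_arenarius)),(Secale_bicolor,(Pseudotsuga_rubra,(Zea_montanus,Lynx_australis),(Streptococcus_occidentalis,Clostridium_viridis)))).
That clade contains 14 terminal taxa: Brassica_brevicauda, Clostridium_viridis, Colobus_sylvestris, Escherichia_vulgaris, Lynx_australis, Mus_domesticus, Picea_robustus, Pseudotsuga_rubra, Quercus_arenarius, Saimiri_gracilis, Secale_bicolor, Sinapis_nanus, Streptococcus_occidentalis, Zea_montanus.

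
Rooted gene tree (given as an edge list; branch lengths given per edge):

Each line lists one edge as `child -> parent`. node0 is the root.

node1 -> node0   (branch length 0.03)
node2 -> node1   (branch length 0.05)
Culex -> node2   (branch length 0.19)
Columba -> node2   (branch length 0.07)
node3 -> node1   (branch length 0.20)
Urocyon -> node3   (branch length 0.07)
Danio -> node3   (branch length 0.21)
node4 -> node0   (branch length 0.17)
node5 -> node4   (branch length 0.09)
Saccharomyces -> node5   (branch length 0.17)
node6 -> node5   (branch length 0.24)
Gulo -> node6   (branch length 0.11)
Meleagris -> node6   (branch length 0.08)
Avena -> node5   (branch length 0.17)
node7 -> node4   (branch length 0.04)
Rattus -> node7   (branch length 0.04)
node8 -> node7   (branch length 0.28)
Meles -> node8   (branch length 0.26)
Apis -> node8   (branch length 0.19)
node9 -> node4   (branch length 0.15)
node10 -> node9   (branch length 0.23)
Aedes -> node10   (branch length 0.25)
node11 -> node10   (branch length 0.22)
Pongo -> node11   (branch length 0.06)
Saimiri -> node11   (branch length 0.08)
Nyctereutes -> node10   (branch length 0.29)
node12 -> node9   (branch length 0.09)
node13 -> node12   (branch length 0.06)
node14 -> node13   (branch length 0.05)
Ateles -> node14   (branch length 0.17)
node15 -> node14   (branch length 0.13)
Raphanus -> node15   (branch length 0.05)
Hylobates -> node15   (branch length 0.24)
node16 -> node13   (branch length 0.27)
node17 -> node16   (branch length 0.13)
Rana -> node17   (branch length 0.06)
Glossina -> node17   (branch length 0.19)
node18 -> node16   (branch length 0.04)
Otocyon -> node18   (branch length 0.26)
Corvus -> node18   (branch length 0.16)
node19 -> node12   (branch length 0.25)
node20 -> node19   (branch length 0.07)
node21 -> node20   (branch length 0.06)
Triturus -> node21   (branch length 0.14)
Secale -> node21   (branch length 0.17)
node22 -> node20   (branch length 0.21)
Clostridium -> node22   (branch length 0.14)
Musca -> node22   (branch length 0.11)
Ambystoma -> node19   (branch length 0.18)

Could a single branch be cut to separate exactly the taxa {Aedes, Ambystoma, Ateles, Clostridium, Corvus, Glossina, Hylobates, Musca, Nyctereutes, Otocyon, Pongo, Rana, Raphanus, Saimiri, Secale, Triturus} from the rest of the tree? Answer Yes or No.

The most recent common ancestor of these taxa subtends ((Aedes,(Pongo,Saimiri),Nyctereutes),(((Ateles,(Raphanus,Hylobates)),((Rana,Glossina),(Otocyon,Corvus))),(((Triturus,Secale),(Clostridium,Musca)),Ambystoma))).
That clade has exactly 16 tips — every listed taxon and nothing else — so the group is monophyletic.

Yes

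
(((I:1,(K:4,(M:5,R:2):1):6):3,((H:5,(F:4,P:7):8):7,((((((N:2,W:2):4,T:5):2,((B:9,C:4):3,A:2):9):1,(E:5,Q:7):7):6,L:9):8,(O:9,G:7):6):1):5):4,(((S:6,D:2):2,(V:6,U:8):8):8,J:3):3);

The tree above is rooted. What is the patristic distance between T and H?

The path runs T → … → MRCA → … → H; the MRCA is the node subtending ((H,(F,P)),((((((N,W),T),((B,C),A)),(E,Q)),L),(O,G))).
Branch lengths along that path: 5 + 2 + 1 + 6 + 8 + 1 + 7 + 5 = 35.

35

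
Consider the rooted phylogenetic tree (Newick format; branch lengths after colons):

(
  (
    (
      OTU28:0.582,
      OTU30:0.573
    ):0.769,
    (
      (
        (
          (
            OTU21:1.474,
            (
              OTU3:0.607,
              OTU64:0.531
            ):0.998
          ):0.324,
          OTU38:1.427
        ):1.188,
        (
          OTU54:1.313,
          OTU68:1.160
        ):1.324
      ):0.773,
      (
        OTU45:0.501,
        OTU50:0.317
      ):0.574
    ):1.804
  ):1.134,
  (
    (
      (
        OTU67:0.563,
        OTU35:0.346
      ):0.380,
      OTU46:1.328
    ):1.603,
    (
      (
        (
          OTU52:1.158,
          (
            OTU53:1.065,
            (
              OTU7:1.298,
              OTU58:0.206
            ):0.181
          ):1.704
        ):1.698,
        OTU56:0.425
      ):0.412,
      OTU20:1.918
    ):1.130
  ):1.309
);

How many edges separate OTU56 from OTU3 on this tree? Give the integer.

The MRCA of OTU56 and OTU3 is the root of the tree.
From OTU56 up to that node: 4 branches. From OTU3 up to the same node: 7 branches. Total: 4 + 7 = 11.

11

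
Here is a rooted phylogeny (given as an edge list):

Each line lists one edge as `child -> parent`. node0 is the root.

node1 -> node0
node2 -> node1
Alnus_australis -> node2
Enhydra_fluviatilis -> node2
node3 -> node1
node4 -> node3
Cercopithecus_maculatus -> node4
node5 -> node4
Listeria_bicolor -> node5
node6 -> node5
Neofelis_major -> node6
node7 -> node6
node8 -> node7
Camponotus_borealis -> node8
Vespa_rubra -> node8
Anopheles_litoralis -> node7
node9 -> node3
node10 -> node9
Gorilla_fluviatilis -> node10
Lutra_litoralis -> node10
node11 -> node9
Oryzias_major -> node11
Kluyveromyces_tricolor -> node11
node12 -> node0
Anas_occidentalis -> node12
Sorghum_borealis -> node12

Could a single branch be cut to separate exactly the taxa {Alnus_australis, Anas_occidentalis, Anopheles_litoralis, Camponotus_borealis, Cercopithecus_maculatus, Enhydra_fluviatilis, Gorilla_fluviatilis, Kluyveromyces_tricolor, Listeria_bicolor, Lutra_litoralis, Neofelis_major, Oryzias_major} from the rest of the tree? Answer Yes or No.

No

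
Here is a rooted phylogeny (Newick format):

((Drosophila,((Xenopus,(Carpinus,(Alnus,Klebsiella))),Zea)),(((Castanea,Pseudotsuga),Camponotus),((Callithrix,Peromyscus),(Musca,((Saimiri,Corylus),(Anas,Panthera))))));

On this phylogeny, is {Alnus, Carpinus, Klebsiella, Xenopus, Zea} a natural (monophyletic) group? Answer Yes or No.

The most recent common ancestor of these taxa subtends ((Xenopus,(Carpinus,(Alnus,Klebsiella))),Zea).
That clade has exactly 5 tips — every listed taxon and nothing else — so the group is monophyletic.

Yes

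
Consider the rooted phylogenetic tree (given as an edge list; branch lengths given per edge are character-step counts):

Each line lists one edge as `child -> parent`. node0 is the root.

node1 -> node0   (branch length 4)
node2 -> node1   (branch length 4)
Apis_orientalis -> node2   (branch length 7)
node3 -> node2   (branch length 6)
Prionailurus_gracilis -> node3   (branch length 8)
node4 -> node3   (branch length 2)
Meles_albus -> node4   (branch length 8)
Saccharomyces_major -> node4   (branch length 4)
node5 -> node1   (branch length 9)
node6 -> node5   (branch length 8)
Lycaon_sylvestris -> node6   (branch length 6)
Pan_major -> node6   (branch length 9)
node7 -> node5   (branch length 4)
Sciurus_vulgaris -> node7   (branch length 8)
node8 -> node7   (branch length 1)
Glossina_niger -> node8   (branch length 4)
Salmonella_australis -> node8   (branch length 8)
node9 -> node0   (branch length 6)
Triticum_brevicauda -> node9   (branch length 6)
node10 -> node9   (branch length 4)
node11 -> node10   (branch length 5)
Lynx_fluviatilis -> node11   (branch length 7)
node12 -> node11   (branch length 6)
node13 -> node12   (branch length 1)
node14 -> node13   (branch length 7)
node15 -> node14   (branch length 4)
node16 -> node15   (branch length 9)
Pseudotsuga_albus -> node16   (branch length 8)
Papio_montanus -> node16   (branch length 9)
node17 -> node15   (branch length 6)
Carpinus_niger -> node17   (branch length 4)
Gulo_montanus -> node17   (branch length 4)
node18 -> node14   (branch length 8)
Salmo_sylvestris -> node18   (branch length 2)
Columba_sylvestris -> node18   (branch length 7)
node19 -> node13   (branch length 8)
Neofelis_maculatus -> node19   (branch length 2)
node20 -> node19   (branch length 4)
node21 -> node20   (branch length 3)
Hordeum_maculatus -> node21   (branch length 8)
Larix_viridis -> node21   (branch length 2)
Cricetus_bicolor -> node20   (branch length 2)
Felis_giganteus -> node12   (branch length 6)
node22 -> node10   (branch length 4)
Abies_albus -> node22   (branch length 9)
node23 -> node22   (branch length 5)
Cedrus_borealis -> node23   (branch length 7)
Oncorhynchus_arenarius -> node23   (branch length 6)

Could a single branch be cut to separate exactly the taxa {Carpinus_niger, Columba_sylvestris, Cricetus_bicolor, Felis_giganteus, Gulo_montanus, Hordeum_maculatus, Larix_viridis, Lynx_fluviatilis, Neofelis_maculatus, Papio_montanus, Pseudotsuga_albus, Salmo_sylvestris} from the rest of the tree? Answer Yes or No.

Yes

The most recent common ancestor of these taxa subtends (Lynx_fluviatilis,(((((Pseudotsuga_albus,Papio_montanus),(Carpinus_niger,Gulo_montanus)),(Salmo_sylvestris,Columba_sylvestris)),(Neofelis_maculatus,((Hordeum_maculatus,Larix_viridis),Cricetus_bicolor))),Felis_giganteus)).
That clade has exactly 12 tips — every listed taxon and nothing else — so the group is monophyletic.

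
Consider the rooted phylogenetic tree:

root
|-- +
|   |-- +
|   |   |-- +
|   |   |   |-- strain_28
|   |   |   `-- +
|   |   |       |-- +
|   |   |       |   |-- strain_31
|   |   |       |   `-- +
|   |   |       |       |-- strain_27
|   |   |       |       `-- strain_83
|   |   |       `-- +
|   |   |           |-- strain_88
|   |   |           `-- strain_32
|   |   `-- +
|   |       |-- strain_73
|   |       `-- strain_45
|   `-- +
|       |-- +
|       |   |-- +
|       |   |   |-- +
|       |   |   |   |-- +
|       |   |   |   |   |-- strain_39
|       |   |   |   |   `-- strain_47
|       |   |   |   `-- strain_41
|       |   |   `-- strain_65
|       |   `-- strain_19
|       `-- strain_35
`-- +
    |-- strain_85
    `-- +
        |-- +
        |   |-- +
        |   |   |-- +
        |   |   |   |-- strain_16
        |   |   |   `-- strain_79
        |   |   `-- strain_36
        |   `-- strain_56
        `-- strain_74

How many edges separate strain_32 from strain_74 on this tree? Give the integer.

The MRCA of strain_32 and strain_74 is the root of the tree.
From strain_32 up to that node: 6 branches. From strain_74 up to the same node: 3 branches. Total: 6 + 3 = 9.

9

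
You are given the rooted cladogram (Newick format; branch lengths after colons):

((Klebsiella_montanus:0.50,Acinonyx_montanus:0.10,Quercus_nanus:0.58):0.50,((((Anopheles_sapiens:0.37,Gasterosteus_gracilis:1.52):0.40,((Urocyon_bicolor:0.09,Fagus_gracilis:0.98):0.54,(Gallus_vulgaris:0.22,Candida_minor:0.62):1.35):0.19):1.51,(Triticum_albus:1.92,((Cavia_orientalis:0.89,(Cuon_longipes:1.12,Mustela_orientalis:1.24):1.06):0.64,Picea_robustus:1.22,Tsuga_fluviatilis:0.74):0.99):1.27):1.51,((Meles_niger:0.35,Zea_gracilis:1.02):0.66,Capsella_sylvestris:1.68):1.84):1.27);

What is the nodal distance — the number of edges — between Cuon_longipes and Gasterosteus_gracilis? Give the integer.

The MRCA of Cuon_longipes and Gasterosteus_gracilis is the node subtending (((Anopheles_sapiens,Gasterosteus_gracilis),((Urocyon_bicolor,Fagus_gracilis),(Gallus_vulgaris,Candida_minor))),(Triticum_albus,((Cavia_orientalis,(Cuon_longipes,Mustela_orientalis)),Picea_robustus,Tsuga_fluviatilis))).
From Cuon_longipes up to that node: 5 branches. From Gasterosteus_gracilis up to the same node: 3 branches. Total: 5 + 3 = 8.

8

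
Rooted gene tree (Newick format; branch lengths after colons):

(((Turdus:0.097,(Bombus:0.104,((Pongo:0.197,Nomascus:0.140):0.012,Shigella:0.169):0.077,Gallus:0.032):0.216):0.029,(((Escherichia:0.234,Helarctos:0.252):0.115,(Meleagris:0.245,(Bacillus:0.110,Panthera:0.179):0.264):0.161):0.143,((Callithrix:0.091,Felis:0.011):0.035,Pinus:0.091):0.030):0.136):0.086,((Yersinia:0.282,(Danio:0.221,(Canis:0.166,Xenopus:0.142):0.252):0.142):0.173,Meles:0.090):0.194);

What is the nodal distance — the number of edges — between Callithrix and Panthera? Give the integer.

7

The MRCA of Callithrix and Panthera is the node subtending (((Escherichia,Helarctos),(Meleagris,(Bacillus,Panthera))),((Callithrix,Felis),Pinus)).
From Callithrix up to that node: 3 branches. From Panthera up to the same node: 4 branches. Total: 3 + 4 = 7.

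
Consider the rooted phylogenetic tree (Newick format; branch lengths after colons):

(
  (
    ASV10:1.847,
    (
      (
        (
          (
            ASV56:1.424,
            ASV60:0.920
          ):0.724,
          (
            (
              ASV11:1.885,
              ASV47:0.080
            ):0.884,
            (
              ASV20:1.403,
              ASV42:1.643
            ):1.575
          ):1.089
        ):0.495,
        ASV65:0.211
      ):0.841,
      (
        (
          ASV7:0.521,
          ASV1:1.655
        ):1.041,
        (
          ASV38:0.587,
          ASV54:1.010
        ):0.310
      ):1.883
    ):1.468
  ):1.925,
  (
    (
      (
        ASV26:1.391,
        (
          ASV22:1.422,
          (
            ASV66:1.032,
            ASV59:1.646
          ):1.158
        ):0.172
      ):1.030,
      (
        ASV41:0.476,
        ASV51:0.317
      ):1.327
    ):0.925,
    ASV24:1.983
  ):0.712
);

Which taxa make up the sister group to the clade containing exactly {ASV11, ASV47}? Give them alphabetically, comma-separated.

ASV20, ASV42

The clade containing exactly {ASV11, ASV47} attaches to the tree at the node subtending ((ASV11,ASV47),(ASV20,ASV42)).
The other lineage descending from that same node — the sister group — is (ASV20,ASV42); its 2 tips in alphabetical order are the answer.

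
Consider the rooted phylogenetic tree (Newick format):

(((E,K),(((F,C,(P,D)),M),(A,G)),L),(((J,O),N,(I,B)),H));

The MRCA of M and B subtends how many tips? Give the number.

16

The MRCA of M and B is the root, so the clade is the entire tree.
That clade contains 16 terminal taxa: A, B, C, D, E, F, G, H, I, J, K, L, M, N, O, P.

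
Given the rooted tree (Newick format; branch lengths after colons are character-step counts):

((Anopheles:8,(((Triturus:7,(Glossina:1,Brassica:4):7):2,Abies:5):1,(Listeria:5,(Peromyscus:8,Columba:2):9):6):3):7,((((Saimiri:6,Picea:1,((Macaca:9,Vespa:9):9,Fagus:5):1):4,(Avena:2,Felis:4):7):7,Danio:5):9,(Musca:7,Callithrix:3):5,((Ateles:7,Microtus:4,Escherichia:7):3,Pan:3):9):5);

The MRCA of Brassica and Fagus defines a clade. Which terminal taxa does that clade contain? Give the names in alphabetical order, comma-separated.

Abies, Anopheles, Ateles, Avena, Brassica, Callithrix, Columba, Danio, Escherichia, Fagus, Felis, Glossina, Listeria, Macaca, Microtus, Musca, Pan, Peromyscus, Picea, Saimiri, Triturus, Vespa

Tracing Brassica: it sits inside (Glossina,Brassica).
Tracing Fagus: it sits inside ((Macaca,Vespa),Fagus).
The smallest clade enclosing both is the whole tree (their MRCA is the root), so the answer is all 22 tips in alphabetical order.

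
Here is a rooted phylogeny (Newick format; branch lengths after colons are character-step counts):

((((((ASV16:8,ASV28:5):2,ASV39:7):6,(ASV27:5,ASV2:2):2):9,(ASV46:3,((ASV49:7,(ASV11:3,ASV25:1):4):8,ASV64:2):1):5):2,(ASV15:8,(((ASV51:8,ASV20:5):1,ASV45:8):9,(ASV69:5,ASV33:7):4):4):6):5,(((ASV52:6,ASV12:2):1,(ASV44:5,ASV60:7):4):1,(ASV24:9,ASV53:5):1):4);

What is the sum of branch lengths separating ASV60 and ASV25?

42

The path runs ASV60 → … → MRCA → … → ASV25; the MRCA is the root of the tree.
Branch lengths along that path: 7 + 4 + 1 + 4 + 5 + 2 + 5 + 1 + 8 + 4 + 1 = 42.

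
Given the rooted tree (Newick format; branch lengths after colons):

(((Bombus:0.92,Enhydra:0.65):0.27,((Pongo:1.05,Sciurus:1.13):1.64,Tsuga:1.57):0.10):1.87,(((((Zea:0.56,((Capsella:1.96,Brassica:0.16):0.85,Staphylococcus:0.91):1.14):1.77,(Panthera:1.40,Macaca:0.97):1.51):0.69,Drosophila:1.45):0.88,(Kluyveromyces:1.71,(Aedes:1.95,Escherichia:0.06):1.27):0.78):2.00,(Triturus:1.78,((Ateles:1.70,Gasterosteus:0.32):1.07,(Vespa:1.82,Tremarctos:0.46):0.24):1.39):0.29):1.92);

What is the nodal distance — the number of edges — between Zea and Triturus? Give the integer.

The MRCA of Zea and Triturus is the node subtending (((((Zea,((Capsella,Brassica),Staphylococcus)),(Panthera,Macaca)),Drosophila),(Kluyveromyces,(Aedes,Escherichia))),(Triturus,((Ateles,Gasterosteus),(Vespa,Tremarctos)))).
From Zea up to that node: 5 branches. From Triturus up to the same node: 2 branches. Total: 5 + 2 = 7.

7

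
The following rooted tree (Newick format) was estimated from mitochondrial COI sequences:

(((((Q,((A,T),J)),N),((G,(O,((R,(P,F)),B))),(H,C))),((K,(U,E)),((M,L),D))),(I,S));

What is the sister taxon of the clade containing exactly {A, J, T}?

Q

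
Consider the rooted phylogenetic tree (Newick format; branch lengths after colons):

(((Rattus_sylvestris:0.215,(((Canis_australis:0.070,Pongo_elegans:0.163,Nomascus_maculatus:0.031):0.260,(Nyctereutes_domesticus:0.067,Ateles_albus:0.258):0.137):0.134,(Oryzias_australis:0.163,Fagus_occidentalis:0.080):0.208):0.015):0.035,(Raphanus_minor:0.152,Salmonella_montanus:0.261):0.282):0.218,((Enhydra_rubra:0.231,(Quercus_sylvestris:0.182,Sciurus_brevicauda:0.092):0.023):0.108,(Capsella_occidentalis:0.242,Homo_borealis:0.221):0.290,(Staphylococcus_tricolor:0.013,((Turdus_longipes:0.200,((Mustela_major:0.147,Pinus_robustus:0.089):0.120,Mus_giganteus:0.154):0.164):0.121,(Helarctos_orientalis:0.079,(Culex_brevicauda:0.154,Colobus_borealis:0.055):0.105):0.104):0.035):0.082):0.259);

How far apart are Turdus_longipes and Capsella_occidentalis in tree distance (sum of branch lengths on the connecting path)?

The path runs Turdus_longipes → … → MRCA → … → Capsella_occidentalis; the MRCA is the node subtending ((Enhydra_rubra,(Quercus_sylvestris,Sciurus_brevicauda)),(Capsella_occidentalis,Homo_borealis),(Staphylococcus_tricolor,((Turdus_longipes,((Mustela_major,Pinus_robustus),Mus_giganteus)),(Helarctos_orientalis,(Culex_brevicauda,Colobus_borealis))))).
Branch lengths along that path: 0.200 + 0.121 + 0.035 + 0.082 + 0.290 + 0.242 = 0.970.

0.970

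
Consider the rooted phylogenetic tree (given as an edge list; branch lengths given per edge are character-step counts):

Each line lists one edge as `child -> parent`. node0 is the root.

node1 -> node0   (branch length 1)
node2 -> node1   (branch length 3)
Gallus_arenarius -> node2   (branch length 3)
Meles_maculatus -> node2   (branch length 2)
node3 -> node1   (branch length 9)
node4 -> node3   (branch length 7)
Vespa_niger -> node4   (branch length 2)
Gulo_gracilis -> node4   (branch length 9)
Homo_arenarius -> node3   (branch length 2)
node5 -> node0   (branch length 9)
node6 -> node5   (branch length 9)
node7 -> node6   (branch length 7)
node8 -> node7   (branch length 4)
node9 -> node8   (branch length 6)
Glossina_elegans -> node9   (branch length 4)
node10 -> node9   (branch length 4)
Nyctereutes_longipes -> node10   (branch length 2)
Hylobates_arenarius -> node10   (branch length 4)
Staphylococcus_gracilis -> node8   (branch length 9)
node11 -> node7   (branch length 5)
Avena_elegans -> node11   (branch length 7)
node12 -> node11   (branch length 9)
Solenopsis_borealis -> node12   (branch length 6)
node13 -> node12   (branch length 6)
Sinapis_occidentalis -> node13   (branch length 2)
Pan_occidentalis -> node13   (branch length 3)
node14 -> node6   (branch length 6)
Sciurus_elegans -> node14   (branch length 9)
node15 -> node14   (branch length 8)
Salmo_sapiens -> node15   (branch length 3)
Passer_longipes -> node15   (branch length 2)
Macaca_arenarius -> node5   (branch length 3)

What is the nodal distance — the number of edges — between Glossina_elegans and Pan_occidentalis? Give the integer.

The MRCA of Glossina_elegans and Pan_occidentalis is the node subtending (((Glossina_elegans,(Nyctereutes_longipes,Hylobates_arenarius)),Staphylococcus_gracilis),(Avena_elegans,(Solenopsis_borealis,(Sinapis_occidentalis,Pan_occidentalis)))).
From Glossina_elegans up to that node: 3 branches. From Pan_occidentalis up to the same node: 4 branches. Total: 3 + 4 = 7.

7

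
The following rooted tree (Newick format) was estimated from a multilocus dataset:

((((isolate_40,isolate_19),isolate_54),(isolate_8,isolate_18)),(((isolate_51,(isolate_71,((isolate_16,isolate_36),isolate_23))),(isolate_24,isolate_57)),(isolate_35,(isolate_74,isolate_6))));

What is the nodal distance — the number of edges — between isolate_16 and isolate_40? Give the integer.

The MRCA of isolate_16 and isolate_40 is the root of the tree.
From isolate_16 up to that node: 7 branches. From isolate_40 up to the same node: 4 branches. Total: 7 + 4 = 11.

11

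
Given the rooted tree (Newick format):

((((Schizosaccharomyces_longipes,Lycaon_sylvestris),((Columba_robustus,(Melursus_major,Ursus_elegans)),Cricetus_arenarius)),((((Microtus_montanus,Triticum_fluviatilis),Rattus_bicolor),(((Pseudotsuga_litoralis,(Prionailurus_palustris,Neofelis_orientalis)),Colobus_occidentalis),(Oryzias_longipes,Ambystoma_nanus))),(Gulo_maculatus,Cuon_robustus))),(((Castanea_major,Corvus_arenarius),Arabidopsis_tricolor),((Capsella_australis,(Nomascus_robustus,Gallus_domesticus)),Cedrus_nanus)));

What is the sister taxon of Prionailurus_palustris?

Neofelis_orientalis

Prionailurus_palustris attaches to the tree at the node subtending (Prionailurus_palustris,Neofelis_orientalis).
The other lineage descending from that same node — the sister group — is the single tip Neofelis_orientalis.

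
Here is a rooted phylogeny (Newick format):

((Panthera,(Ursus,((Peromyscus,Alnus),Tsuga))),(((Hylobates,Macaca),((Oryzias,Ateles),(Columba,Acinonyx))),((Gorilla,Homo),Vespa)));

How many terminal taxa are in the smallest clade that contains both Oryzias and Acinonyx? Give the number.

The MRCA of Oryzias and Acinonyx is the node subtending ((Oryzias,Ateles),(Columba,Acinonyx)).
That clade contains 4 terminal taxa: Acinonyx, Ateles, Columba, Oryzias.

4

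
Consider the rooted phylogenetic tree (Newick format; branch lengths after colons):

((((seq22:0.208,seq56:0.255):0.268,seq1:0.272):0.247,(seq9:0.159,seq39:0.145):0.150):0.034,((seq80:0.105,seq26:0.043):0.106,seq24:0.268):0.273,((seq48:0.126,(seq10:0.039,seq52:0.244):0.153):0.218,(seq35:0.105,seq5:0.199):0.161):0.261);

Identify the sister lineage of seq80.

seq26

seq80 attaches to the tree at the node subtending (seq80,seq26).
The other lineage descending from that same node — the sister group — is the single tip seq26.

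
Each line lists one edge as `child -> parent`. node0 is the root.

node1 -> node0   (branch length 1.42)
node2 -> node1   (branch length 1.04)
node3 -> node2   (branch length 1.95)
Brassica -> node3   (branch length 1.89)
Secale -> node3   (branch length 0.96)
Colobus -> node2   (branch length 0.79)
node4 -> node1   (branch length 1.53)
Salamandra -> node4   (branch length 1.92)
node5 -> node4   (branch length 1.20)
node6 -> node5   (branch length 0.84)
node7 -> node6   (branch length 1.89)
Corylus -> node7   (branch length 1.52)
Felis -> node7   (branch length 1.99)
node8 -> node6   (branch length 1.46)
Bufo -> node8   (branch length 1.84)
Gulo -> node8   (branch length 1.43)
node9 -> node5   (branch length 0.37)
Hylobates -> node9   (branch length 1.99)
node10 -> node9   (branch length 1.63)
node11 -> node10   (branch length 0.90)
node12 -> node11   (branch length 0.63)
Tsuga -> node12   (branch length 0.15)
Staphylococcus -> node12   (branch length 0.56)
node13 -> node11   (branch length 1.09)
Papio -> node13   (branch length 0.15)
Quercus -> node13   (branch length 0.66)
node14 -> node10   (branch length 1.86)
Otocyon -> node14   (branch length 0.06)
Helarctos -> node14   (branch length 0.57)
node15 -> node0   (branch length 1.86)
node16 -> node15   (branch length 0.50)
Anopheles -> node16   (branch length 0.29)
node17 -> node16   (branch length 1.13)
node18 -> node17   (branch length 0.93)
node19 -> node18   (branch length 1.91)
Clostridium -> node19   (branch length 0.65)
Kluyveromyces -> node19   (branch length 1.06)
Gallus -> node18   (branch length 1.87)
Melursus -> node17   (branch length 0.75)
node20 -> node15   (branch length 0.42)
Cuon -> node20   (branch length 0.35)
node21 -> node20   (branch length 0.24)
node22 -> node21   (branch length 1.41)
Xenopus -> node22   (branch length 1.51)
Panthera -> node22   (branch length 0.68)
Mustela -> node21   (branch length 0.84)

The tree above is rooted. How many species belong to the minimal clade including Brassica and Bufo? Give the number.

15

The MRCA of Brassica and Bufo is the node subtending (((Brassica,Secale),Colobus),(Salamandra,(((Corylus,Felis),(Bufo,Gulo)),(Hylobates,(((Tsuga,Staphylococcus),(Papio,Quercus)),(Otocyon,Helarctos)))))).
That clade contains 15 terminal taxa: Brassica, Bufo, Colobus, Corylus, Felis, Gulo, Helarctos, Hylobates, Otocyon, Papio, Quercus, Salamandra, Secale, Staphylococcus, Tsuga.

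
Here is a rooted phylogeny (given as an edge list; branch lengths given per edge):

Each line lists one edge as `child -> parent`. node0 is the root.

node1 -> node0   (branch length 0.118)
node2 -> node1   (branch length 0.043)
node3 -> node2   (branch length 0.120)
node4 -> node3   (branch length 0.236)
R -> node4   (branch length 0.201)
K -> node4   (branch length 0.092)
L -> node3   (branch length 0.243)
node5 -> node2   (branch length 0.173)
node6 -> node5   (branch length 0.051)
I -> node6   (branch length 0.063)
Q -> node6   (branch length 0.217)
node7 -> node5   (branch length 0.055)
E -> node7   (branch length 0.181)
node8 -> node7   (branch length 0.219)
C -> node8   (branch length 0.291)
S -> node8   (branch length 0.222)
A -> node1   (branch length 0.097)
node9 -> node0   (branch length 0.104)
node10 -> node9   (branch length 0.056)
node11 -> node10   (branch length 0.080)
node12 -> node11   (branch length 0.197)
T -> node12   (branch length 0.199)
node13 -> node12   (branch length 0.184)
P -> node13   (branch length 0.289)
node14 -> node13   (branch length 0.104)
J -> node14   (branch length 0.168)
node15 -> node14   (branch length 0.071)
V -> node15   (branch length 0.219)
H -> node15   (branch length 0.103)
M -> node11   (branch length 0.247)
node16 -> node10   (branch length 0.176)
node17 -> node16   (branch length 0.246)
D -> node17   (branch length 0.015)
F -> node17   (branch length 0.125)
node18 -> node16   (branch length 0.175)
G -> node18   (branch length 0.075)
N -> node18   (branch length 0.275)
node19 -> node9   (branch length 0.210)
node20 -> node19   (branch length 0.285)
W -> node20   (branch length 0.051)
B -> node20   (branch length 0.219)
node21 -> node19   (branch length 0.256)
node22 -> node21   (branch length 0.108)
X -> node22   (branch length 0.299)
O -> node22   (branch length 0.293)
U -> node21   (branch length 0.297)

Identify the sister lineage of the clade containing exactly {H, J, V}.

P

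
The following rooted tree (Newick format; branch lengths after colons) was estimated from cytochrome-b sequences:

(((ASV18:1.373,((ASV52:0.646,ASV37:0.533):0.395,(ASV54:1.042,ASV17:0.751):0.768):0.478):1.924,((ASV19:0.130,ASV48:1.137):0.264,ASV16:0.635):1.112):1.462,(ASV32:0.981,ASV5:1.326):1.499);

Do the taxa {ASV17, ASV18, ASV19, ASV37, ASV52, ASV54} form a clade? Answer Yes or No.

No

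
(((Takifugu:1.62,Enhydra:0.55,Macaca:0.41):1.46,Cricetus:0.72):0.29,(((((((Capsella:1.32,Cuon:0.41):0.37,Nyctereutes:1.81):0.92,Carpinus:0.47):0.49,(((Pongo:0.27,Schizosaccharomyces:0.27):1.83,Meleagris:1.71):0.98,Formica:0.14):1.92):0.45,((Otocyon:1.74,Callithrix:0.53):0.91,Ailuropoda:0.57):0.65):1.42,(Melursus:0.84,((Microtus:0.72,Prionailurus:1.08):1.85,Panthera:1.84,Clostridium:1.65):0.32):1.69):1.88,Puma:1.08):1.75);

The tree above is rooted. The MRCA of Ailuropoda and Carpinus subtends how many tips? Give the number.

11

The MRCA of Ailuropoda and Carpinus is the node subtending (((((Capsella,Cuon),Nyctereutes),Carpinus),(((Pongo,Schizosaccharomyces),Meleagris),Formica)),((Otocyon,Callithrix),Ailuropoda)).
That clade contains 11 terminal taxa: Ailuropoda, Callithrix, Capsella, Carpinus, Cuon, Formica, Meleagris, Nyctereutes, Otocyon, Pongo, Schizosaccharomyces.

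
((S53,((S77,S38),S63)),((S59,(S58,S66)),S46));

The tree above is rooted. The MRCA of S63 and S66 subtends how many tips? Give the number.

The MRCA of S63 and S66 is the root, so the clade is the entire tree.
That clade contains 8 terminal taxa: S38, S46, S53, S58, S59, S63, S66, S77.

8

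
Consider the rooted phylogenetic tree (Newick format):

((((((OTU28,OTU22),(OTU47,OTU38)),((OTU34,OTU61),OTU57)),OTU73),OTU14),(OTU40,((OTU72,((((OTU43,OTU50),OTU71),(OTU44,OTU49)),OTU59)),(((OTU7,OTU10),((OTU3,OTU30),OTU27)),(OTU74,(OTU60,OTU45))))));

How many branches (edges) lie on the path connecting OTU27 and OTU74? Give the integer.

The MRCA of OTU27 and OTU74 is the node subtending (((OTU7,OTU10),((OTU3,OTU30),OTU27)),(OTU74,(OTU60,OTU45))).
From OTU27 up to that node: 3 branches. From OTU74 up to the same node: 2 branches. Total: 3 + 2 = 5.

5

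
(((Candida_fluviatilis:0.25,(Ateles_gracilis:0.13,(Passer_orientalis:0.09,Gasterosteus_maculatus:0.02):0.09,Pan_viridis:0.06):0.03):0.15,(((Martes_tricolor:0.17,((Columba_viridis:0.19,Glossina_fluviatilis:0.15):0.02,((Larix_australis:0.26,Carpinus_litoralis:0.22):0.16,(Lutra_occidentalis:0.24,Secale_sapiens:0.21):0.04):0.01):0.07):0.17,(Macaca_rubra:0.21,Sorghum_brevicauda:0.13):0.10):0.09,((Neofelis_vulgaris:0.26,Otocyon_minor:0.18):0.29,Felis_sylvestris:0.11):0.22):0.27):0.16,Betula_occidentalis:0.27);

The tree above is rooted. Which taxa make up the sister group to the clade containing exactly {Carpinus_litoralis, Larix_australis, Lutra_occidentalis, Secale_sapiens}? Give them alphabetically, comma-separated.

Columba_viridis, Glossina_fluviatilis

The clade containing exactly {Carpinus_litoralis, Larix_australis, Lutra_occidentalis, Secale_sapiens} attaches to the tree at the node subtending ((Columba_viridis,Glossina_fluviatilis),((Larix_australis,Carpinus_litoralis),(Lutra_occidentalis,Secale_sapiens))).
The other lineage descending from that same node — the sister group — is (Columba_viridis,Glossina_fluviatilis); its 2 tips in alphabetical order are the answer.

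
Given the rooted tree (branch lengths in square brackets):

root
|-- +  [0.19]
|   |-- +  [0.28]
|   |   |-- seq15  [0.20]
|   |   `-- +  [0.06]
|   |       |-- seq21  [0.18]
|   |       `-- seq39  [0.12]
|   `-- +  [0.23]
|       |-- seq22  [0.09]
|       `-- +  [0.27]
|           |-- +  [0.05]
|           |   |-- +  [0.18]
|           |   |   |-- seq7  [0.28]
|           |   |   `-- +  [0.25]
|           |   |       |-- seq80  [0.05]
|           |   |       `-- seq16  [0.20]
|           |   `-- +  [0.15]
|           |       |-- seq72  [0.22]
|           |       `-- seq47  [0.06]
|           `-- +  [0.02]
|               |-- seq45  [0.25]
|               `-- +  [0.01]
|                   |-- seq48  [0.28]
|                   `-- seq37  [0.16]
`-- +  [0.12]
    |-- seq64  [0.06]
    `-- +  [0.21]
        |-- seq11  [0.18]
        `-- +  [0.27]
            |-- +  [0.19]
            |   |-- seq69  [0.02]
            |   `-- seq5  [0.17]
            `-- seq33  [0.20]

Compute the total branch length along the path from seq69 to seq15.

The path runs seq69 → … → MRCA → … → seq15; the MRCA is the root of the tree.
Branch lengths along that path: 0.02 + 0.19 + 0.27 + 0.21 + 0.12 + 0.19 + 0.28 + 0.20 = 1.48.

1.48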